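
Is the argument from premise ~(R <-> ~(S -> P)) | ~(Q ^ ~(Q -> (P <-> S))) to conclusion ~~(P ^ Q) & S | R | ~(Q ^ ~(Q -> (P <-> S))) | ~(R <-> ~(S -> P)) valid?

P | Q | R | S || φ | ψ
T | T | T | T || T | T
T | T | T | F || T | T
T | T | F | T || F | F
T | T | F | F || T | T
T | F | T | T || T | T
T | F | T | F || T | T
T | F | F | T || T | T
T | F | F | F || T | T
F | T | T | T || T | T
F | T | T | F || T | T
F | T | F | T || T | T
F | T | F | F || F | F
F | F | T | T || T | T
F | F | T | F || T | T
F | F | F | T || T | T
F | F | F | F || T | T
In every row where φ is true, ψ is also true, so φ ⊨ ψ.

yes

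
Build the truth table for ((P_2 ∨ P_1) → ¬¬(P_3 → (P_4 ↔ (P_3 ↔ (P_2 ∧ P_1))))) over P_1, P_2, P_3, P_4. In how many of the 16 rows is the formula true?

13

P_1  P_2  P_3  P_4  |  φ
 T    T    T    T   |  T
 T    T    T    F   |  F
 T    T    F    T   |  T
 T    T    F    F   |  T
 T    F    T    T   |  F
 T    F    T    F   |  T
 T    F    F    T   |  T
 T    F    F    F   |  T
 F    T    T    T   |  F
 F    T    T    F   |  T
 F    T    F    T   |  T
 F    T    F    F   |  T
 F    F    T    T   |  T
 F    F    T    F   |  T
 F    F    F    T   |  T
 F    F    F    F   |  T
The formula is true on 13 of the 16 rows.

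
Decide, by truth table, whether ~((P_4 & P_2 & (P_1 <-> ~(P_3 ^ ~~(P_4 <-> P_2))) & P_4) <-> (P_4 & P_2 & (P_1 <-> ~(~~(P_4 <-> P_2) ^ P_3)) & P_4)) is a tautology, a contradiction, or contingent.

P_1 | P_2 | P_3 | P_4 || (P_4 <-> P_2) | ~(P_4 <-> P_2) | ~~(P_4 <-> P_2) | (P_3 ^ ~~(P_4 <-> P_2)) | ~(P_3 ^ ~~(P_4 <-> P_2)) | (~~(P_4 <-> P_2) ^ P_3) | ~(~~(P_4 <-> P_2) ^ P_3) | φ
 1  |  1  |  1  |  1  ||       1       |       0        |        1        |            0            |            1             |            0            |            1             | 0
 1  |  1  |  1  |  0  ||       0       |       1        |        0        |            1            |            0             |            1            |            0             | 0
 1  |  1  |  0  |  1  ||       1       |       0        |        1        |            1            |            0             |            1            |            0             | 0
 1  |  1  |  0  |  0  ||       0       |       1        |        0        |            0            |            1             |            0            |            1             | 0
 1  |  0  |  1  |  1  ||       0       |       1        |        0        |            1            |            0             |            1            |            0             | 0
 1  |  0  |  1  |  0  ||       1       |       0        |        1        |            0            |            1             |            0            |            1             | 0
 1  |  0  |  0  |  1  ||       0       |       1        |        0        |            0            |            1             |            0            |            1             | 0
 1  |  0  |  0  |  0  ||       1       |       0        |        1        |            1            |            0             |            1            |            0             | 0
 0  |  1  |  1  |  1  ||       1       |       0        |        1        |            0            |            1             |            0            |            1             | 0
 0  |  1  |  1  |  0  ||       0       |       1        |        0        |            1            |            0             |            1            |            0             | 0
 0  |  1  |  0  |  1  ||       1       |       0        |        1        |            1            |            0             |            1            |            0             | 0
 0  |  1  |  0  |  0  ||       0       |       1        |        0        |            0            |            1             |            0            |            1             | 0
 0  |  0  |  1  |  1  ||       0       |       1        |        0        |            1            |            0             |            1            |            0             | 0
 0  |  0  |  1  |  0  ||       1       |       0        |        1        |            0            |            1             |            0            |            1             | 0
 0  |  0  |  0  |  1  ||       0       |       1        |        0        |            0            |            1             |            0            |            1             | 0
 0  |  0  |  0  |  0  ||       1       |       0        |        1        |            1            |            0             |            1            |            0             | 0
Every row is 0, so the formula is a contradiction.

contradiction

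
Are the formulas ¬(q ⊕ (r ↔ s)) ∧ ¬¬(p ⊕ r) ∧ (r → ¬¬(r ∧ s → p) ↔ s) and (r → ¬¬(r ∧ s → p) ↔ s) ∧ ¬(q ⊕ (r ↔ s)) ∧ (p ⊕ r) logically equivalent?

p | q | r | s || φ | ψ
F | F | F | F || F | F
F | F | F | T || F | F
F | F | T | F || F | F
F | F | T | T || F | F
F | T | F | F || F | F
F | T | F | T || F | F
F | T | T | F || F | F
F | T | T | T || F | F
T | F | F | F || F | F
T | F | F | T || T | T
T | F | T | F || F | F
T | F | T | T || F | F
T | T | F | F || F | F
T | T | F | T || F | F
T | T | T | F || F | F
T | T | T | T || F | F
The columns for φ and ψ agree on every row, so they are logically equivalent.

equivalent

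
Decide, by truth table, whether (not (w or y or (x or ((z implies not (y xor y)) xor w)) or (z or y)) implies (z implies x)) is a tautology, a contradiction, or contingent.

tautology

x | y | z | w || (y xor y) | not (y xor y) | (z implies not (y xor y)) | (z or y) | (z implies x) | φ
1 | 1 | 1 | 1 ||     0     |       1       |             1             |    1     |       1       | 1
1 | 1 | 1 | 0 ||     0     |       1       |             1             |    1     |       1       | 1
1 | 1 | 0 | 1 ||     0     |       1       |             1             |    1     |       1       | 1
1 | 1 | 0 | 0 ||     0     |       1       |             1             |    1     |       1       | 1
1 | 0 | 1 | 1 ||     0     |       1       |             1             |    1     |       1       | 1
1 | 0 | 1 | 0 ||     0     |       1       |             1             |    1     |       1       | 1
1 | 0 | 0 | 1 ||     0     |       1       |             1             |    0     |       1       | 1
1 | 0 | 0 | 0 ||     0     |       1       |             1             |    0     |       1       | 1
0 | 1 | 1 | 1 ||     0     |       1       |             1             |    1     |       0       | 1
0 | 1 | 1 | 0 ||     0     |       1       |             1             |    1     |       0       | 1
0 | 1 | 0 | 1 ||     0     |       1       |             1             |    1     |       1       | 1
0 | 1 | 0 | 0 ||     0     |       1       |             1             |    1     |       1       | 1
0 | 0 | 1 | 1 ||     0     |       1       |             1             |    1     |       0       | 1
0 | 0 | 1 | 0 ||     0     |       1       |             1             |    1     |       0       | 1
0 | 0 | 0 | 1 ||     0     |       1       |             1             |    0     |       1       | 1
0 | 0 | 0 | 0 ||     0     |       1       |             1             |    0     |       1       | 1
Every row is 1, so the formula is a tautology.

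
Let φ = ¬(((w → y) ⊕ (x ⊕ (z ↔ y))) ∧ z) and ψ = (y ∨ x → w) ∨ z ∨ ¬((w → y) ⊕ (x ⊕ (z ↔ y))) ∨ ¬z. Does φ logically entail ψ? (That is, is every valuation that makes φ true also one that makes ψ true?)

yes

x | y | z | w | φ | ψ
- | - | - | - | - | -
T | T | T | T | F | T
T | T | T | F | F | T
T | T | F | T | T | T
T | T | F | F | T | T
T | F | T | T | F | T
T | F | T | F | T | T
T | F | F | T | T | T
T | F | F | F | T | T
F | T | T | T | T | T
F | T | T | F | T | T
F | T | F | T | T | T
F | T | F | F | T | T
F | F | T | T | T | T
F | F | T | F | F | T
F | F | F | T | T | T
F | F | F | F | T | T
In every row where φ is true, ψ is also true, so φ ⊨ ψ.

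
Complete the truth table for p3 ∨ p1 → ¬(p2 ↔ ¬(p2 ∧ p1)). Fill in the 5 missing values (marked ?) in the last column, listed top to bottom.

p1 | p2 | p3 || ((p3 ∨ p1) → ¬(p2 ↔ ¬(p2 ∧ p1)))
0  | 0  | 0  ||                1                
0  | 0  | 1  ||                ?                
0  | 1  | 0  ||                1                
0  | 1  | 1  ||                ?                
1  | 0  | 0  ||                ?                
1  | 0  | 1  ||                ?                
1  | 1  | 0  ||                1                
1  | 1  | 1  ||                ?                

1, 0, 1, 1, 1

Row p1=0, p2=0, p3=1: (p3 ∨ p1) = 1, ¬(p2 ↔ ¬(p2 ∧ p1)) = 1, so ((p3 ∨ p1) → ¬(p2 ↔ ¬(p2 ∧ p1))) = 1.
Row p1=0, p2=1, p3=1: (p3 ∨ p1) = 1, ¬(p2 ↔ ¬(p2 ∧ p1)) = 0, so ((p3 ∨ p1) → ¬(p2 ↔ ¬(p2 ∧ p1))) = 0.
Row p1=1, p2=0, p3=0: (p3 ∨ p1) = 1, ¬(p2 ↔ ¬(p2 ∧ p1)) = 1, so ((p3 ∨ p1) → ¬(p2 ↔ ¬(p2 ∧ p1))) = 1.
Row p1=1, p2=0, p3=1: (p3 ∨ p1) = 1, ¬(p2 ↔ ¬(p2 ∧ p1)) = 1, so ((p3 ∨ p1) → ¬(p2 ↔ ¬(p2 ∧ p1))) = 1.
Row p1=1, p2=1, p3=1: (p3 ∨ p1) = 1, ¬(p2 ↔ ¬(p2 ∧ p1)) = 1, so ((p3 ∨ p1) → ¬(p2 ↔ ¬(p2 ∧ p1))) = 1.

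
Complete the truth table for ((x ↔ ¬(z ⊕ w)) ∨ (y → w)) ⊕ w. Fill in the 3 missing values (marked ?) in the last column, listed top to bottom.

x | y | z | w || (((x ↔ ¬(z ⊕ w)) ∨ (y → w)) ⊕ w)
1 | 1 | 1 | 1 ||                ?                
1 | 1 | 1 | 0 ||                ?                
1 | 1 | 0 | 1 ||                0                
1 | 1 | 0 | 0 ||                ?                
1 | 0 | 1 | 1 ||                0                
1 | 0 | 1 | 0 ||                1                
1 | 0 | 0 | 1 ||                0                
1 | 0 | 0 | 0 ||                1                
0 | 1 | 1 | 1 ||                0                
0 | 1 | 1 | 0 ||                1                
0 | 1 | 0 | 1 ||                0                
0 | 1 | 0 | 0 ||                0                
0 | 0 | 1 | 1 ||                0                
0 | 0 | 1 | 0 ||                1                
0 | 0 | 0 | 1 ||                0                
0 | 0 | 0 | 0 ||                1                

Row x=1, y=1, z=1, w=1: ((x ↔ ¬(z ⊕ w)) ∨ (y → w)) = 1, so (((x ↔ ¬(z ⊕ w)) ∨ (y → w)) ⊕ w) = 0.
Row x=1, y=1, z=1, w=0: ((x ↔ ¬(z ⊕ w)) ∨ (y → w)) = 0, so (((x ↔ ¬(z ⊕ w)) ∨ (y → w)) ⊕ w) = 0.
Row x=1, y=1, z=0, w=0: ((x ↔ ¬(z ⊕ w)) ∨ (y → w)) = 1, so (((x ↔ ¬(z ⊕ w)) ∨ (y → w)) ⊕ w) = 1.

0, 0, 1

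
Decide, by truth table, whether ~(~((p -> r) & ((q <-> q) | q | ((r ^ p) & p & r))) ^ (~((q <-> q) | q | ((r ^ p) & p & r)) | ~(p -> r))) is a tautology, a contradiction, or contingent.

p  q  r  |  φ
T  T  T  |  T
T  T  F  |  T
T  F  T  |  T
T  F  F  |  T
F  T  T  |  T
F  T  F  |  T
F  F  T  |  T
F  F  F  |  T
Every row is T, so the formula is a tautology.

tautology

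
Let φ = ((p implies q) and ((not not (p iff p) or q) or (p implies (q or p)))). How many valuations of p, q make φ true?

3

p | q || (p implies q) | (p iff p) | not (p iff p) | not not (p iff p) | (not not (p iff p) or q) | (q or p) | (p implies (q or p)) | φ
0 | 0 ||       1       |     1     |       0       |         1         |            1             |    0     |          1           | 1
0 | 1 ||       1       |     1     |       0       |         1         |            1             |    1     |          1           | 1
1 | 0 ||       0       |     1     |       0       |         1         |            1             |    1     |          1           | 0
1 | 1 ||       1       |     1     |       0       |         1         |            1             |    1     |          1           | 1
The formula is true on 3 of the 4 rows.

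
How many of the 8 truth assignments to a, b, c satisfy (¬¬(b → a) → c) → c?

7

  a   |   b   |   c   || (b → a) | ¬(b → a) | ¬¬(b → a) | (¬¬(b → a) → c) | ((¬¬(b → a) → c) → c)
 True |  True |  True ||   True  |  False   |    True   |       True      |          True        
 True |  True | False ||   True  |  False   |    True   |      False      |          True        
 True | False |  True ||   True  |  False   |    True   |       True      |          True        
 True | False | False ||   True  |  False   |    True   |      False      |          True        
False |  True |  True ||  False  |   True   |   False   |       True      |          True        
False |  True | False ||  False  |   True   |   False   |       True      |         False        
False | False |  True ||   True  |  False   |    True   |       True      |          True        
False | False | False ||   True  |  False   |    True   |      False      |          True        
The formula is true on 7 of the 8 rows.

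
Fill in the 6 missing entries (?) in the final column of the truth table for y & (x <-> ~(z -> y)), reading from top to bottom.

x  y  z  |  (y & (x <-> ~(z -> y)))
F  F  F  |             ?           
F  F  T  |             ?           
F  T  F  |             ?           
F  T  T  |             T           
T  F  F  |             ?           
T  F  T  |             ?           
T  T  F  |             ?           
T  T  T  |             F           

F, F, T, F, F, F

Row x=F, y=F, z=F: (x <-> ~(z -> y)) = T, so (y & (x <-> ~(z -> y))) = F.
Row x=F, y=F, z=T: (x <-> ~(z -> y)) = F, so (y & (x <-> ~(z -> y))) = F.
Row x=F, y=T, z=F: (x <-> ~(z -> y)) = T, so (y & (x <-> ~(z -> y))) = T.
Row x=T, y=F, z=F: (x <-> ~(z -> y)) = F, so (y & (x <-> ~(z -> y))) = F.
Row x=T, y=F, z=T: (x <-> ~(z -> y)) = T, so (y & (x <-> ~(z -> y))) = F.
Row x=T, y=T, z=F: (x <-> ~(z -> y)) = F, so (y & (x <-> ~(z -> y))) = F.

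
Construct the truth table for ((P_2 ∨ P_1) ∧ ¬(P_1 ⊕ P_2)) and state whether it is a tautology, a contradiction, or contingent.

P_1  P_2  |  (P_2 ∨ P_1)  (P_1 ⊕ P_2)  ¬(P_1 ⊕ P_2)  ((P_2 ∨ P_1) ∧ ¬(P_1 ⊕ P_2))
 T    T   |       T            F            T                     T              
 T    F   |       T            T            F                     F              
 F    T   |       T            T            F                     F              
 F    F   |       F            F            T                     F              
1 of 4 rows are T, so the formula is contingent.

contingent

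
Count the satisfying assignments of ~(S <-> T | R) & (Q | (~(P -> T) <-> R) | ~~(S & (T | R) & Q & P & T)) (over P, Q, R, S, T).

12

P  Q  R  S  T  |  φ
F  F  F  F  F  |  F
F  F  F  F  T  |  T
F  F  F  T  F  |  T
F  F  F  T  T  |  F
F  F  T  F  F  |  F
F  F  T  F  T  |  F
F  F  T  T  F  |  F
F  F  T  T  T  |  F
F  T  F  F  F  |  F
F  T  F  F  T  |  T
F  T  F  T  F  |  T
F  T  F  T  T  |  F
F  T  T  F  F  |  T
F  T  T  F  T  |  T
F  T  T  T  F  |  F
F  T  T  T  T  |  F
T  F  F  F  F  |  F
T  F  F  F  T  |  T
T  F  F  T  F  |  F
T  F  F  T  T  |  F
T  F  T  F  F  |  T
T  F  T  F  T  |  F
T  F  T  T  F  |  F
T  F  T  T  T  |  F
T  T  F  F  F  |  F
T  T  F  F  T  |  T
T  T  F  T  F  |  T
T  T  F  T  T  |  F
T  T  T  F  F  |  T
T  T  T  F  T  |  T
T  T  T  T  F  |  F
T  T  T  T  T  |  F
The formula is true on 12 of the 32 rows.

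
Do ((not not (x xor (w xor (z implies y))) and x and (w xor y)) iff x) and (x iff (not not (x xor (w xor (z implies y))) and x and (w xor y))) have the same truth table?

equivalent

x | y | z | w | φ | ψ
- | - | - | - | - | -
T | T | T | T | F | F
T | T | T | F | F | F
T | T | F | T | F | F
T | T | F | F | F | F
T | F | T | T | F | F
T | F | T | F | F | F
T | F | F | T | T | T
T | F | F | F | F | F
F | T | T | T | T | T
F | T | T | F | T | T
F | T | F | T | T | T
F | T | F | F | T | T
F | F | T | T | T | T
F | F | T | F | T | T
F | F | F | T | T | T
F | F | F | F | T | T
The columns for φ and ψ agree on every row, so they are logically equivalent.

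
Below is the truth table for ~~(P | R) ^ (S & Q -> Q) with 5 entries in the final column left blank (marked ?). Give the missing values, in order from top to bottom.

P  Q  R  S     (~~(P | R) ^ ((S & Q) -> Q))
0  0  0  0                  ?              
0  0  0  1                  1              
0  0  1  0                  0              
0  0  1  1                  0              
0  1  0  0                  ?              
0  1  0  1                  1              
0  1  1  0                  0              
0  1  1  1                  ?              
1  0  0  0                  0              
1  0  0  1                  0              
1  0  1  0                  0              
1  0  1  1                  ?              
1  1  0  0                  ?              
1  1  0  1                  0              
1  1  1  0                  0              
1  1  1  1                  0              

Row P=0, Q=0, R=0, S=0: ~~(P | R) = 0, (S & Q -> Q) = 1, so (~~(P | R) ^ ((S & Q) -> Q)) = 1.
Row P=0, Q=1, R=0, S=0: ~~(P | R) = 0, (S & Q -> Q) = 1, so (~~(P | R) ^ ((S & Q) -> Q)) = 1.
Row P=0, Q=1, R=1, S=1: ~~(P | R) = 1, (S & Q -> Q) = 1, so (~~(P | R) ^ ((S & Q) -> Q)) = 0.
Row P=1, Q=0, R=1, S=1: ~~(P | R) = 1, (S & Q -> Q) = 1, so (~~(P | R) ^ ((S & Q) -> Q)) = 0.
Row P=1, Q=1, R=0, S=0: ~~(P | R) = 1, (S & Q -> Q) = 1, so (~~(P | R) ^ ((S & Q) -> Q)) = 0.

1, 1, 0, 0, 0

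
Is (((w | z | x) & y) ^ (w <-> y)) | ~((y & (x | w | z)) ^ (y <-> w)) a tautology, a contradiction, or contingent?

tautology

x  y  z  w     (w | z)  ((w | z) | x)  (((w | z) | x) & y)  (w <-> y)  (x | (w | z))  (y & (x | (w | z)))  (y <-> w)  φ
1  1  1  1        1           1                 1               1            1                 1               1      1
1  1  1  0        1           1                 1               0            1                 1               0      1
1  1  0  1        1           1                 1               1            1                 1               1      1
1  1  0  0        0           1                 1               0            1                 1               0      1
1  0  1  1        1           1                 0               0            1                 0               0      1
1  0  1  0        1           1                 0               1            1                 0               1      1
1  0  0  1        1           1                 0               0            1                 0               0      1
1  0  0  0        0           1                 0               1            1                 0               1      1
0  1  1  1        1           1                 1               1            1                 1               1      1
0  1  1  0        1           1                 1               0            1                 1               0      1
0  1  0  1        1           1                 1               1            1                 1               1      1
0  1  0  0        0           0                 0               0            0                 0               0      1
0  0  1  1        1           1                 0               0            1                 0               0      1
0  0  1  0        1           1                 0               1            1                 0               1      1
0  0  0  1        1           1                 0               0            1                 0               0      1
0  0  0  0        0           0                 0               1            0                 0               1      1
Every row is 1, so the formula is a tautology.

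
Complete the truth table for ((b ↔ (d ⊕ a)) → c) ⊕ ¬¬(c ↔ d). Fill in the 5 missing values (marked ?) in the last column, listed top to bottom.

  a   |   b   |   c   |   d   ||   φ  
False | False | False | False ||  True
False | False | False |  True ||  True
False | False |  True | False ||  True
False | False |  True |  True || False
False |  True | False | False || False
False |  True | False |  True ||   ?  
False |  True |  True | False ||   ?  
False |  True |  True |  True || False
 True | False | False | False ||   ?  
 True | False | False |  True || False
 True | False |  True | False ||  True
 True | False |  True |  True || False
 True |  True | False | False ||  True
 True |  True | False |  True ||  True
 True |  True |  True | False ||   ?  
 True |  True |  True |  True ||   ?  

Row a=False, b=True, c=False, d=True: ((b ↔ (d ⊕ a)) → c) = False, ¬¬(c ↔ d) = False, so the formula = False.
Row a=False, b=True, c=True, d=False: ((b ↔ (d ⊕ a)) → c) = True, ¬¬(c ↔ d) = False, so the formula = True.
Row a=True, b=False, c=False, d=False: ((b ↔ (d ⊕ a)) → c) = True, ¬¬(c ↔ d) = True, so the formula = False.
Row a=True, b=True, c=True, d=False: ((b ↔ (d ⊕ a)) → c) = True, ¬¬(c ↔ d) = False, so the formula = True.
Row a=True, b=True, c=True, d=True: ((b ↔ (d ⊕ a)) → c) = True, ¬¬(c ↔ d) = True, so the formula = False.

False, True, False, True, False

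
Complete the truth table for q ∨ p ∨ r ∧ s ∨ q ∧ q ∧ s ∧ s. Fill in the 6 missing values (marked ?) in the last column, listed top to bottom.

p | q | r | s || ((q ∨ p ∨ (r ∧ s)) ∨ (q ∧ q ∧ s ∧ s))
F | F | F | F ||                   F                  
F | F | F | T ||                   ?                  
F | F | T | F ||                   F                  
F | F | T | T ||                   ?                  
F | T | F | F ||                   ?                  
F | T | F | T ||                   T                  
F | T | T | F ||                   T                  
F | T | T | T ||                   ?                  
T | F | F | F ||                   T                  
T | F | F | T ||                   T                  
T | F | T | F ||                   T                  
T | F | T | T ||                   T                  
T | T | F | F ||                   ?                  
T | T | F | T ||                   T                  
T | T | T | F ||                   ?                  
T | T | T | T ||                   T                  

F, T, T, T, T, T

Row p=F, q=F, r=F, s=T: (q ∨ p ∨ r ∧ s) = F, (q ∧ q ∧ s ∧ s) = F, so ((q ∨ p ∨ (r ∧ s)) ∨ (q ∧ q ∧ s ∧ s)) = F.
Row p=F, q=F, r=T, s=T: (q ∨ p ∨ r ∧ s) = T, (q ∧ q ∧ s ∧ s) = F, so ((q ∨ p ∨ (r ∧ s)) ∨ (q ∧ q ∧ s ∧ s)) = T.
Row p=F, q=T, r=F, s=F: (q ∨ p ∨ r ∧ s) = T, (q ∧ q ∧ s ∧ s) = F, so ((q ∨ p ∨ (r ∧ s)) ∨ (q ∧ q ∧ s ∧ s)) = T.
Row p=F, q=T, r=T, s=T: (q ∨ p ∨ r ∧ s) = T, (q ∧ q ∧ s ∧ s) = T, so ((q ∨ p ∨ (r ∧ s)) ∨ (q ∧ q ∧ s ∧ s)) = T.
Row p=T, q=T, r=F, s=F: (q ∨ p ∨ r ∧ s) = T, (q ∧ q ∧ s ∧ s) = F, so ((q ∨ p ∨ (r ∧ s)) ∨ (q ∧ q ∧ s ∧ s)) = T.
Row p=T, q=T, r=T, s=F: (q ∨ p ∨ r ∧ s) = T, (q ∧ q ∧ s ∧ s) = F, so ((q ∨ p ∨ (r ∧ s)) ∨ (q ∧ q ∧ s ∧ s)) = T.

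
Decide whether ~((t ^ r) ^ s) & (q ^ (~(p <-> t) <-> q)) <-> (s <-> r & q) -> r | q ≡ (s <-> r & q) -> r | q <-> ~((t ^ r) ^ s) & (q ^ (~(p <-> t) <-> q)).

equivalent

  p   |   q   |   r   |   s   |   t   |   φ   |   ψ  
----- | ----- | ----- | ----- | ----- | ----- | -----
 True |  True |  True |  True |  True | False | False
 True |  True |  True |  True | False | False | False
 True |  True |  True | False |  True |  True |  True
 True |  True |  True | False | False | False | False
 True |  True | False |  True |  True |  True |  True
 True |  True | False |  True | False | False | False
 True |  True | False | False |  True | False | False
 True |  True | False | False | False | False | False
 True | False |  True |  True |  True | False | False
 True | False |  True |  True | False | False | False
 True | False |  True | False |  True |  True |  True
 True | False |  True | False | False | False | False
 True | False | False |  True |  True |  True |  True
 True | False | False |  True | False | False | False
 True | False | False | False |  True |  True |  True
 True | False | False | False | False |  True |  True
False |  True |  True |  True |  True | False | False
False |  True |  True |  True | False |  True |  True
False |  True |  True | False |  True | False | False
False |  True |  True | False | False | False | False
False |  True | False |  True |  True | False | False
False |  True | False |  True | False | False | False
False |  True | False | False |  True | False | False
False |  True | False | False | False |  True |  True
False | False |  True |  True |  True | False | False
False | False |  True |  True | False |  True |  True
False | False |  True | False |  True | False | False
False | False |  True | False | False | False | False
False | False | False |  True |  True | False | False
False | False | False |  True | False | False | False
False | False | False | False |  True |  True |  True
False | False | False | False | False | False | False
The columns for φ and ψ agree on every row, so they are logically equivalent.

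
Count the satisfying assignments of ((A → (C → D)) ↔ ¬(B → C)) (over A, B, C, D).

A | B | C | D || (C → D) | (A → (C → D)) | (B → C) | ¬(B → C) | ((A → (C → D)) ↔ ¬(B → C))
F | F | F | F ||    T    |       T       |    T    |    F     |             F             
F | F | F | T ||    T    |       T       |    T    |    F     |             F             
F | F | T | F ||    F    |       T       |    T    |    F     |             F             
F | F | T | T ||    T    |       T       |    T    |    F     |             F             
F | T | F | F ||    T    |       T       |    F    |    T     |             T             
F | T | F | T ||    T    |       T       |    F    |    T     |             T             
F | T | T | F ||    F    |       T       |    T    |    F     |             F             
F | T | T | T ||    T    |       T       |    T    |    F     |             F             
T | F | F | F ||    T    |       T       |    T    |    F     |             F             
T | F | F | T ||    T    |       T       |    T    |    F     |             F             
T | F | T | F ||    F    |       F       |    T    |    F     |             T             
T | F | T | T ||    T    |       T       |    T    |    F     |             F             
T | T | F | F ||    T    |       T       |    F    |    T     |             T             
T | T | F | T ||    T    |       T       |    F    |    T     |             T             
T | T | T | F ||    F    |       F       |    T    |    F     |             T             
T | T | T | T ||    T    |       T       |    T    |    F     |             F             
The formula is true on 6 of the 16 rows.

6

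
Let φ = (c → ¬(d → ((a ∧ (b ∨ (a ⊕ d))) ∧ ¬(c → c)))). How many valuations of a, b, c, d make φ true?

a | b | c | d | φ
- | - | - | - | -
T | T | T | T | T
T | T | T | F | F
T | T | F | T | T
T | T | F | F | T
T | F | T | T | T
T | F | T | F | F
T | F | F | T | T
T | F | F | F | T
F | T | T | T | T
F | T | T | F | F
F | T | F | T | T
F | T | F | F | T
F | F | T | T | T
F | F | T | F | F
F | F | F | T | T
F | F | F | F | T
The formula is true on 12 of the 16 rows.

12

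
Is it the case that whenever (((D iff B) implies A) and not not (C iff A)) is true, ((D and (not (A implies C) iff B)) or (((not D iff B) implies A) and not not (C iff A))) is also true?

no

A  B  C  D  |  φ  ψ
T  T  T  T  |  T  T
T  T  T  F  |  T  T
T  T  F  T  |  F  T
T  T  F  F  |  F  F
T  F  T  T  |  T  T
T  F  T  F  |  T  T
T  F  F  T  |  F  F
T  F  F  F  |  F  F
F  T  T  T  |  F  F
F  T  T  F  |  F  F
F  T  F  T  |  F  T
F  T  F  F  |  T  F
F  F  T  T  |  F  T
F  F  T  F  |  F  F
F  F  F  T  |  T  T
F  F  F  F  |  F  T
At A=F, B=T, C=F, D=F we have φ true but ψ false, so φ does not entail ψ.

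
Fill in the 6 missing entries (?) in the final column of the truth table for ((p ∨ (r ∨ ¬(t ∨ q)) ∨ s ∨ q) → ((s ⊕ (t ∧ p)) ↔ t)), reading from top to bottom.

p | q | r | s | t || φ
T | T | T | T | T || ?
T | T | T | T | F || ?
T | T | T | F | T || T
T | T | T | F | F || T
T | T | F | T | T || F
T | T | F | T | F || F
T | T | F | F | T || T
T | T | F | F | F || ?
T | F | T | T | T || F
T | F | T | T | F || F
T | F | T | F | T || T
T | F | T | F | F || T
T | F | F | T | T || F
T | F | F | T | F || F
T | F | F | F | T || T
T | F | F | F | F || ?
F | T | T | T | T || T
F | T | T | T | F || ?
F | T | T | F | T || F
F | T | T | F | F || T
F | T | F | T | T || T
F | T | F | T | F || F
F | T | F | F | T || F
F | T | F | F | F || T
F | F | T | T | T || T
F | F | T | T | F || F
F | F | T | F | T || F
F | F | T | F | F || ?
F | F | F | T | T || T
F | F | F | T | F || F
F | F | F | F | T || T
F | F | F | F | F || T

F, F, T, T, F, T

Row p=T, q=T, r=T, s=T, t=T: (p ∨ (r ∨ ¬(t ∨ q)) ∨ s ∨ q) = T, ((s ⊕ (t ∧ p)) ↔ t) = F, so the formula = F.
Row p=T, q=T, r=T, s=T, t=F: (p ∨ (r ∨ ¬(t ∨ q)) ∨ s ∨ q) = T, ((s ⊕ (t ∧ p)) ↔ t) = F, so the formula = F.
Row p=T, q=T, r=F, s=F, t=F: (p ∨ (r ∨ ¬(t ∨ q)) ∨ s ∨ q) = T, ((s ⊕ (t ∧ p)) ↔ t) = T, so the formula = T.
Row p=T, q=F, r=F, s=F, t=F: (p ∨ (r ∨ ¬(t ∨ q)) ∨ s ∨ q) = T, ((s ⊕ (t ∧ p)) ↔ t) = T, so the formula = T.
Row p=F, q=T, r=T, s=T, t=F: (p ∨ (r ∨ ¬(t ∨ q)) ∨ s ∨ q) = T, ((s ⊕ (t ∧ p)) ↔ t) = F, so the formula = F.
Row p=F, q=F, r=T, s=F, t=F: (p ∨ (r ∨ ¬(t ∨ q)) ∨ s ∨ q) = T, ((s ⊕ (t ∧ p)) ↔ t) = T, so the formula = T.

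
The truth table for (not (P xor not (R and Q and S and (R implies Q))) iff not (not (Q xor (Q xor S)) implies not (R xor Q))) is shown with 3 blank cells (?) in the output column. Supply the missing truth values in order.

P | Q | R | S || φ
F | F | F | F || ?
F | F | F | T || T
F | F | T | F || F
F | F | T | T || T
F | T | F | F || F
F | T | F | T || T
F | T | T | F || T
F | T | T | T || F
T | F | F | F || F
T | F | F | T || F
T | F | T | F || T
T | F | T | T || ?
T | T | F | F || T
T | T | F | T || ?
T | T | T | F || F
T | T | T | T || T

T, F, F

Row P=F, Q=F, R=F, S=F: not (P xor not (R and Q and S and (R implies Q))) = F, not (not (Q xor (Q xor S)) implies not (R xor Q)) = F, so the formula = T.
Row P=T, Q=F, R=T, S=T: not (P xor not (R and Q and S and (R implies Q))) = T, not (not (Q xor (Q xor S)) implies not (R xor Q)) = F, so the formula = F.
Row P=T, Q=T, R=F, S=T: not (P xor not (R and Q and S and (R implies Q))) = T, not (not (Q xor (Q xor S)) implies not (R xor Q)) = F, so the formula = F.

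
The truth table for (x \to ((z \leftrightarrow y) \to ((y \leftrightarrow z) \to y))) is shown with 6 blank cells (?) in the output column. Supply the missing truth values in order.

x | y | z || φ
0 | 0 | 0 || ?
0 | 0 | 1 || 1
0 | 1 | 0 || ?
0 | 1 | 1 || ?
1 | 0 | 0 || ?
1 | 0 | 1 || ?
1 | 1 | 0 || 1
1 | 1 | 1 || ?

1, 1, 1, 0, 1, 1

Row x=0, y=0, z=0: ((z \leftrightarrow y) \to ((y \leftrightarrow z) \to y)) = 0, so the formula = 1.
Row x=0, y=1, z=0: ((z \leftrightarrow y) \to ((y \leftrightarrow z) \to y)) = 1, so the formula = 1.
Row x=0, y=1, z=1: ((z \leftrightarrow y) \to ((y \leftrightarrow z) \to y)) = 1, so the formula = 1.
Row x=1, y=0, z=0: ((z \leftrightarrow y) \to ((y \leftrightarrow z) \to y)) = 0, so the formula = 0.
Row x=1, y=0, z=1: ((z \leftrightarrow y) \to ((y \leftrightarrow z) \to y)) = 1, so the formula = 1.
Row x=1, y=1, z=1: ((z \leftrightarrow y) \to ((y \leftrightarrow z) \to y)) = 1, so the formula = 1.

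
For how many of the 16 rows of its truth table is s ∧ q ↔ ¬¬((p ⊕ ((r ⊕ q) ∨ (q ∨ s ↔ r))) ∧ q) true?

p  q  r  s  |  φ
T  T  T  T  |  F
T  T  T  F  |  T
T  T  F  T  |  F
T  T  F  F  |  T
T  F  T  T  |  T
T  F  T  F  |  T
T  F  F  T  |  T
T  F  F  F  |  T
F  T  T  T  |  T
F  T  T  F  |  F
F  T  F  T  |  T
F  T  F  F  |  F
F  F  T  T  |  T
F  F  T  F  |  T
F  F  F  T  |  T
F  F  F  F  |  T
The formula is true on 12 of the 16 rows.

12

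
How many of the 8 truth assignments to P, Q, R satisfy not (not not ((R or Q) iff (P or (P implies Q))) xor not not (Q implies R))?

4

P  Q  R  |  φ
T  T  T  |  T
T  T  F  |  F
T  F  T  |  T
T  F  F  |  F
F  T  T  |  T
F  T  F  |  F
F  F  T  |  T
F  F  F  |  F
The formula is true on 4 of the 8 rows.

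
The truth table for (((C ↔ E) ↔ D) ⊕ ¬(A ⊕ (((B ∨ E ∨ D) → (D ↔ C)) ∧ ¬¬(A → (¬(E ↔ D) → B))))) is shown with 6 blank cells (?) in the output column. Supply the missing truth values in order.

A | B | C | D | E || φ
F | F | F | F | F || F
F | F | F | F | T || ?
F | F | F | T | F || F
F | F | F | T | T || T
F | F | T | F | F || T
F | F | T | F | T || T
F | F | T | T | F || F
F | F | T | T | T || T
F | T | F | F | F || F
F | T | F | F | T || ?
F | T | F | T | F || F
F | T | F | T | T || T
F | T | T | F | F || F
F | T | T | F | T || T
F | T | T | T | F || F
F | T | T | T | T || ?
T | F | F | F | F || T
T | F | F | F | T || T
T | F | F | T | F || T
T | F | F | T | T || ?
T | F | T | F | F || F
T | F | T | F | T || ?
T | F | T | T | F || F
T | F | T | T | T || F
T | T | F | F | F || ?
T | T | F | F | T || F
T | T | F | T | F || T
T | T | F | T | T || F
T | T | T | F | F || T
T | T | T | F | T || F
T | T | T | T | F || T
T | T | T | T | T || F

Row A=F, B=F, C=F, D=F, E=T: ((C ↔ E) ↔ D) = T, ¬(A ⊕ (((B ∨ E ∨ D) → (D ↔ C)) ∧ ¬¬(A → (¬(E ↔ D) → B)))) = F, so the formula = T.
Row A=F, B=T, C=F, D=F, E=T: ((C ↔ E) ↔ D) = T, ¬(A ⊕ (((B ∨ E ∨ D) → (D ↔ C)) ∧ ¬¬(A → (¬(E ↔ D) → B)))) = F, so the formula = T.
Row A=F, B=T, C=T, D=T, E=T: ((C ↔ E) ↔ D) = T, ¬(A ⊕ (((B ∨ E ∨ D) → (D ↔ C)) ∧ ¬¬(A → (¬(E ↔ D) → B)))) = F, so the formula = T.
Row A=T, B=F, C=F, D=T, E=T: ((C ↔ E) ↔ D) = F, ¬(A ⊕ (((B ∨ E ∨ D) → (D ↔ C)) ∧ ¬¬(A → (¬(E ↔ D) → B)))) = F, so the formula = F.
Row A=T, B=F, C=T, D=F, E=T: ((C ↔ E) ↔ D) = F, ¬(A ⊕ (((B ∨ E ∨ D) → (D ↔ C)) ∧ ¬¬(A → (¬(E ↔ D) → B)))) = F, so the formula = F.
Row A=T, B=T, C=F, D=F, E=F: ((C ↔ E) ↔ D) = F, ¬(A ⊕ (((B ∨ E ∨ D) → (D ↔ C)) ∧ ¬¬(A → (¬(E ↔ D) → B)))) = T, so the formula = T.

T, T, T, F, F, T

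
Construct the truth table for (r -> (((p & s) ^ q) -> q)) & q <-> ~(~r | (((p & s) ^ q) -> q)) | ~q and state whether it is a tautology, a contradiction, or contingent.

contradiction

p  q  r  s  |  φ
T  T  T  T  |  F
T  T  T  F  |  F
T  T  F  T  |  F
T  T  F  F  |  F
T  F  T  T  |  F
T  F  T  F  |  F
T  F  F  T  |  F
T  F  F  F  |  F
F  T  T  T  |  F
F  T  T  F  |  F
F  T  F  T  |  F
F  T  F  F  |  F
F  F  T  T  |  F
F  F  T  F  |  F
F  F  F  T  |  F
F  F  F  F  |  F
Every row is F, so the formula is a contradiction.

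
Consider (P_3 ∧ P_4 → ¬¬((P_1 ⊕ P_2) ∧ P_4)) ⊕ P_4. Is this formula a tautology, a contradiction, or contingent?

contingent

P_1 | P_2 | P_3 | P_4 | φ
--- | --- | --- | --- | -
 F  |  F  |  F  |  F  | T
 F  |  F  |  F  |  T  | F
 F  |  F  |  T  |  F  | T
 F  |  F  |  T  |  T  | T
 F  |  T  |  F  |  F  | T
 F  |  T  |  F  |  T  | F
 F  |  T  |  T  |  F  | T
 F  |  T  |  T  |  T  | F
 T  |  F  |  F  |  F  | T
 T  |  F  |  F  |  T  | F
 T  |  F  |  T  |  F  | T
 T  |  F  |  T  |  T  | F
 T  |  T  |  F  |  F  | T
 T  |  T  |  F  |  T  | F
 T  |  T  |  T  |  F  | T
 T  |  T  |  T  |  T  | T
10 of 16 rows are T, so the formula is contingent.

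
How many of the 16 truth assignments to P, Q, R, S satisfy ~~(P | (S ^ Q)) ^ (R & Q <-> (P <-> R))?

6

P | Q | R | S | φ
- | - | - | - | -
T | T | T | T | F
T | T | T | F | F
T | T | F | T | F
T | T | F | F | F
T | F | T | T | T
T | F | T | F | T
T | F | F | T | F
T | F | F | F | F
F | T | T | T | F
F | T | T | F | T
F | T | F | T | F
F | T | F | F | T
F | F | T | T | F
F | F | T | F | T
F | F | F | T | T
F | F | F | F | F
The formula is true on 6 of the 16 rows.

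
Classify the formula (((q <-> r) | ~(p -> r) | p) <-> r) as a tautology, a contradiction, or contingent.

contingent

p  q  r     (q <-> r)  (p -> r)  ~(p -> r)  ((q <-> r) | ~(p -> r) | p)  φ
1  1  1         1         1          0                   1               1
1  1  0         0         0          1                   1               0
1  0  1         0         1          0                   1               1
1  0  0         1         0          1                   1               0
0  1  1         1         1          0                   1               1
0  1  0         0         1          0                   0               1
0  0  1         0         1          0                   0               0
0  0  0         1         1          0                   1               0
4 of 8 rows are 1, so the formula is contingent.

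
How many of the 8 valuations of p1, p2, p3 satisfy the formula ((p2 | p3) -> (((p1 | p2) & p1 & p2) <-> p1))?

p1 | p2 | p3 || φ
F  | F  | F  || T
F  | F  | T  || T
F  | T  | F  || T
F  | T  | T  || T
T  | F  | F  || T
T  | F  | T  || F
T  | T  | F  || T
T  | T  | T  || T
The formula is true on 7 of the 8 rows.

7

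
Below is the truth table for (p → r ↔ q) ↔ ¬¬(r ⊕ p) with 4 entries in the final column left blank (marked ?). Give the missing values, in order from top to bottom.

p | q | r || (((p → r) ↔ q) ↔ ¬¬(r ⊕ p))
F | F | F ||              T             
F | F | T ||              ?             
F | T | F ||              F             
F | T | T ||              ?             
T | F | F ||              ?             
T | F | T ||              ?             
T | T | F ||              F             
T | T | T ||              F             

F, T, T, T

Row p=F, q=F, r=T: (p → r ↔ q) = F, ¬¬(r ⊕ p) = T, so (((p → r) ↔ q) ↔ ¬¬(r ⊕ p)) = F.
Row p=F, q=T, r=T: (p → r ↔ q) = T, ¬¬(r ⊕ p) = T, so (((p → r) ↔ q) ↔ ¬¬(r ⊕ p)) = T.
Row p=T, q=F, r=F: (p → r ↔ q) = T, ¬¬(r ⊕ p) = T, so (((p → r) ↔ q) ↔ ¬¬(r ⊕ p)) = T.
Row p=T, q=F, r=T: (p → r ↔ q) = F, ¬¬(r ⊕ p) = F, so (((p → r) ↔ q) ↔ ¬¬(r ⊕ p)) = T.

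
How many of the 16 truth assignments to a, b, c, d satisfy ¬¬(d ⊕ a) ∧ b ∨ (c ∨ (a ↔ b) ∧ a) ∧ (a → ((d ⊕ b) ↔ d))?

a | b | c | d || φ
0 | 0 | 0 | 0 || 0
0 | 0 | 0 | 1 || 0
0 | 0 | 1 | 0 || 1
0 | 0 | 1 | 1 || 1
0 | 1 | 0 | 0 || 0
0 | 1 | 0 | 1 || 1
0 | 1 | 1 | 0 || 1
0 | 1 | 1 | 1 || 1
1 | 0 | 0 | 0 || 0
1 | 0 | 0 | 1 || 0
1 | 0 | 1 | 0 || 1
1 | 0 | 1 | 1 || 1
1 | 1 | 0 | 0 || 1
1 | 1 | 0 | 1 || 0
1 | 1 | 1 | 0 || 1
1 | 1 | 1 | 1 || 0
The formula is true on 9 of the 16 rows.

9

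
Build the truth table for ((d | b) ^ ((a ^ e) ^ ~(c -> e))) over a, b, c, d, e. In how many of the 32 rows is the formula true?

16

  a   |   b   |   c   |   d   |   e   ||   φ  
False | False | False | False | False || False
False | False | False | False |  True ||  True
False | False | False |  True | False ||  True
False | False | False |  True |  True || False
False | False |  True | False | False ||  True
False | False |  True | False |  True ||  True
False | False |  True |  True | False || False
False | False |  True |  True |  True || False
False |  True | False | False | False ||  True
False |  True | False | False |  True || False
False |  True | False |  True | False ||  True
False |  True | False |  True |  True || False
False |  True |  True | False | False || False
False |  True |  True | False |  True || False
False |  True |  True |  True | False || False
False |  True |  True |  True |  True || False
 True | False | False | False | False ||  True
 True | False | False | False |  True || False
 True | False | False |  True | False || False
 True | False | False |  True |  True ||  True
 True | False |  True | False | False || False
 True | False |  True | False |  True || False
 True | False |  True |  True | False ||  True
 True | False |  True |  True |  True ||  True
 True |  True | False | False | False || False
 True |  True | False | False |  True ||  True
 True |  True | False |  True | False || False
 True |  True | False |  True |  True ||  True
 True |  True |  True | False | False ||  True
 True |  True |  True | False |  True ||  True
 True |  True |  True |  True | False ||  True
 True |  True |  True |  True |  True ||  True
The formula is true on 16 of the 32 rows.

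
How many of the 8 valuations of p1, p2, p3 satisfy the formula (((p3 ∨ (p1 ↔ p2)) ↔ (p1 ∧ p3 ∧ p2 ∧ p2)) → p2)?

7

p1 | p2 | p3 | φ
-- | -- | -- | -
F  | F  | F  | T
F  | F  | T  | T
F  | T  | F  | T
F  | T  | T  | T
T  | F  | F  | F
T  | F  | T  | T
T  | T  | F  | T
T  | T  | T  | T
The formula is true on 7 of the 8 rows.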